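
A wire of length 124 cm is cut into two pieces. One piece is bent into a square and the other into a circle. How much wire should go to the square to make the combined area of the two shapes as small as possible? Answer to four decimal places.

Let x be the length used for the square. Square side x/4; circle radius (124−x)/(2π).
A(x) = (x/4)² + π·((124−x)/(2π))² = x²/16 + (124−x)²/(4π) for 0 ≤ x ≤ 124. A'(x) = x/8 − (124−x)/(2π) = 0 gives x = 4·124/(π+4) ≈ 69.4523.
A'' = 1/8 + 1/(2π) > 0, so this gives the minimum combined area; x ≈ 69.4523 cm to the square.

69.4523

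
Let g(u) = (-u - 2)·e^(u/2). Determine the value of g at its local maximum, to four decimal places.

0.2707

g'(u) = (-1)·e^(u/2) + (-u - 2)·(1/2)·e^(u/2) = (-(1/2)u - 2)·e^(u/2). Since e^(u/2) > 0, the only critical point is u = -4.
g''(-4) has the same sign as -1/2 < 0, so this is a local maximum.
g(-4) = (2)·e^(-2) ≈ 0.2707.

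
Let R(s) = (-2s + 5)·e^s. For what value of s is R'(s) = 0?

R'(s) = (-2)·e^s + (-2s + 5)·1·e^s = (-2s + 3)·e^s. Since e^s > 0, the only critical point is s = 3/2.
R''(3/2) has the same sign as -2 < 0, so this is a local maximum.
R(3/2) = (2)·e^(3/2) ≈ 8.9634.

3/2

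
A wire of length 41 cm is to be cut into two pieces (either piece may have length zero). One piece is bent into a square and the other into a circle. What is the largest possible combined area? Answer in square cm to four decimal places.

133.7697

Let x be the length used for the square. Square side x/4; circle radius (41−x)/(2π).
A(x) = (x/4)² + π·((41−x)/(2π))² = x²/16 + (41−x)²/(4π) for 0 ≤ x ≤ 41. A'(x) = x/8 − (41−x)/(2π) = 0 gives x = 4·41/(π+4) ≈ 22.9641.
A'' > 0, so the interior critical point is a minimum; the maximum is at an endpoint. A(0) = 133.7697 and A(41) = 105.0625, so the largest area is 133.7697.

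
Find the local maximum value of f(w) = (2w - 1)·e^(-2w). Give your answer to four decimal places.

By the product rule, f'(w) = (-4w + 4)·e^(-2w). Since e^(-2w) > 0, the only critical point is w = 1.
f''(1) has the same sign as -4 < 0, so this is a local maximum.
f(1) = (1)·e^(-2) ≈ 0.1353.

0.1353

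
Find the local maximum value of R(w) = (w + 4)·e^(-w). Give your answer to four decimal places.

20.0855

Differentiating with the product rule gives R'(w) = (-w - 3)·e^(-w). Since e^(-w) > 0, the only critical point is w = -3.
R''(-3) has the same sign as -1 < 0, so this is a local maximum.
R(-3) = (1)·e^(3) ≈ 20.0855.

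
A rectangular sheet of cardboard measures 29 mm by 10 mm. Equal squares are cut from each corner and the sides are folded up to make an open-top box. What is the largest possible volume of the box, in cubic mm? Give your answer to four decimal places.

With cut size x, the volume is V(x) = x(29 − 2x)(10 − 2x) for 0 < x < 5.
V'(x) = 12x^2 − 156x + 290. Setting V'(x) = 0 gives x ≈ 2.2475 (the root in (0, 5)).
V''(x) = 24x − 156 is negative there, so this is the maximum; V ≈ 303.1878.

303.1878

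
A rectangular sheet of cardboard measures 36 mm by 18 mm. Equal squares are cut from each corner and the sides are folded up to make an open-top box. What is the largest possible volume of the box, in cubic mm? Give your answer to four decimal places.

With cut size x, the volume is V(x) = x(36 − 2x)(18 − 2x) for 0 < x < 9.
V'(x) = 12x^2 − 216x + 648. Setting V'(x) = 0 gives x ≈ 3.8038 (the root in (0, 9)).
V''(x) = 24x − 216 is negative there, so this is the maximum; V ≈ 1122.3689.

1122.3689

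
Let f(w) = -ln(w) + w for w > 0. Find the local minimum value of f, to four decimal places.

1.0000

f'(w) = -1/w + 1 = 0 gives w = 1.
f''(w) = 1/w², which is positive for w > 0, so this is a local minimum.
f(1) = -1·ln(1) + 1 ≈ 1.0000.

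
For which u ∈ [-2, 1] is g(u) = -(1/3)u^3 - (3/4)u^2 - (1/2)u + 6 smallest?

The derivative is -u^2 - (3/2)u - 1/2, which vanishes at u = -1 and u = -1/2.
Compare values at every candidate in [-2, 1]: g(-2) = 20/3,  g(-1) = 73/12,  g(-1/2) = 293/48,  g(1) = 53/12.
Hence the absolute minimum is 53/12 at u = 1.

1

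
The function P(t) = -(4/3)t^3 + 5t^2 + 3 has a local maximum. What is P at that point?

161/12

Critical points: P'(t) = -4t^2 + 10t vanishes at t = 0, 5/2.
Since P''(t) = -8t + 10, we get P''(0) = 10 > 0 ⇒ local minimum; P''(5/2) = -10 < 0 ⇒ local maximum.
So the local maximum value is P(5/2) = 161/12.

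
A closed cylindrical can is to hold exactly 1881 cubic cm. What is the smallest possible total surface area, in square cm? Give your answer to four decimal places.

843.5427

With radius r and height h, πr²h = 1881 so h = 1881/(πr²), and S(r) = 2πr² + 2πrh = 2πr² + 2·1881/r.
S'(r) = 4πr − 2·1881/r² = 0 ⇒ r³ = 1881/(2π), so r ≈ 6.6896 and h = 2r ≈ 13.3793.
S''(r) = 4π + 4·1881/r³ > 0, so this is the minimum; S ≈ 843.5427.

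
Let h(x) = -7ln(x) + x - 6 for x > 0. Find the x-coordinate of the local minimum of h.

7

h'(x) = -7/x + 1 = 0 gives x = 7.
h''(x) = 7/x², which is positive for x > 0, so this is a local minimum.
h(7) = -7·ln(7) + 7 - 6 ≈ -12.6214.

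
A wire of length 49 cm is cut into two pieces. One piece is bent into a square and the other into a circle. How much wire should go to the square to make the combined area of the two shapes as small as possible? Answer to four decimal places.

Let x be the length used for the square. Square side x/4; circle radius (49−x)/(2π).
A(x) = (x/4)² + π·((49−x)/(2π))² = x²/16 + (49−x)²/(4π) for 0 ≤ x ≤ 49. A'(x) = x/8 − (49−x)/(2π) = 0 gives x = 4·49/(π+4) ≈ 27.4449.
A'' = 1/8 + 1/(2π) > 0, so this gives the minimum combined area; x ≈ 27.4449 cm to the square.

27.4449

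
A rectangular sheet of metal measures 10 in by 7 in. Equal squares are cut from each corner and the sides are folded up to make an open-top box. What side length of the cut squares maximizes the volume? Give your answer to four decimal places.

With cut size x, the volume is V(x) = x(10 − 2x)(7 − 2x) for 0 < x < 3.5.
V'(x) = 12x^2 − 68x + 70. Setting V'(x) = 0 gives x ≈ 1.3520 (the root in (0, 3.5)).
V''(x) = 24x − 68 is negative there, so this is the maximum; V ≈ 42.3766.

1.3520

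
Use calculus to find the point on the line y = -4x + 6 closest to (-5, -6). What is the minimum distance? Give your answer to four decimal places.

Minimize D(x)^2 = (x + 5)^2 + (-4x + 12)^2.
d/dx[D^2] = 2(x + 5) + 2·(-4)·(-4x + 12) = 0 ⇒ x = 43/17.
Then y = -70/17 and the distance is √(1024/17) ≈ 7.7611.

7.7611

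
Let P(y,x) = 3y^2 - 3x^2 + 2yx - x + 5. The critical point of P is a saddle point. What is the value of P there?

∂P/∂y = 6y + 2x = 0 and ∂P/∂x = 2y - 6x - 1 = 0, so (y, x) = (1/20, -3/20).
The Hessian has P_{yy} = 6, P_{xx} = -6, P_{yx} = 2, giving D = -40 < 0, so the point is a saddle point.
P(1/20, -3/20) = 203/40.

203/40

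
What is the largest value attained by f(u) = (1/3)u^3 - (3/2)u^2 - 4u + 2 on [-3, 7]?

The derivative is u^2 - 3u - 4, which vanishes at u = -1 and u = 4.
Evaluating at the critical points and endpoints: f(-3) = -17/2, f(-1) = 25/6, f(4) = -50/3, f(7) = 89/6.
So the maximum is f(7) = 89/6.

89/6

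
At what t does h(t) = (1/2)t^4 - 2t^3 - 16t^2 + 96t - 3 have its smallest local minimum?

-4

h'(t) = 2t^3 - 6t^2 - 32t + 96. Setting h'(t) = 0 gives t ∈ {-4, 3, 4}.
Second-derivative test with h''(t) = 6t^2 - 12t - 32: h''(-4) = 112 > 0 ⇒ local minimum; h''(3) = -14 < 0 ⇒ local maximum; h''(4) = 16 > 0 ⇒ local minimum.
So the smallest local minimum value is h(-4) = -387.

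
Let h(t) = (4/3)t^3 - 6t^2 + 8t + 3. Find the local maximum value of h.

h'(t) = 4t^2 - 12t + 8 = 0 at t = 1, 2.
Second-derivative test with h''(t) = 8t - 12: h''(1) = -4 < 0 ⇒ local maximum; h''(2) = 4 > 0 ⇒ local minimum.
So the local maximum value is h(1) = 19/3.

19/3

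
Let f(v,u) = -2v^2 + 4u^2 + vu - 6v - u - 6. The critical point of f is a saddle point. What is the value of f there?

-62/33

∂f/∂v = -4v + u - 6 = 0 and ∂f/∂u = v + 8u - 1 = 0, so (v, u) = (-47/33, 10/33).
The Hessian has f_{vv} = -4, f_{uu} = 8, f_{vu} = 1, giving D = -33 < 0, so the point is a saddle point.
f(-47/33, 10/33) = -62/33.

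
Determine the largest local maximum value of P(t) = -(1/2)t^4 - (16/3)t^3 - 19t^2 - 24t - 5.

Critical points: P'(t) = -2t^3 - 16t^2 - 38t - 24 vanishes at t = -4, -3, -1.
Since P''(t) = -6t^2 - 32t - 38, we get P''(-4) = -6 < 0 ⇒ local maximum; P''(-3) = 4 > 0 ⇒ local minimum; P''(-1) = -12 < 0 ⇒ local maximum.
So the largest local maximum value is P(-1) = 29/6.

29/6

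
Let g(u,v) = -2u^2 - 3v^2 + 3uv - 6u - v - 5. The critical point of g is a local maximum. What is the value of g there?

53/15

∂g/∂u = -4u + 3v - 6 = 0 and ∂g/∂v = 3u - 6v - 1 = 0, so (u, v) = (-13/5, -22/15).
The Hessian has g_{uu} = -4, g_{vv} = -6, g_{uv} = 3, giving D = 15 > 0 with g_{uu} < 0, so the point is a local maximum.
g(-13/5, -22/15) = 53/15.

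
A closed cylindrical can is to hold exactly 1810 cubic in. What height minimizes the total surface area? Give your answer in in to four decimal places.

13.2088

With radius r and height h, πr²h = 1810 so h = 1810/(πr²), and S(r) = 2πr² + 2πrh = 2πr² + 2·1810/r.
S'(r) = 4πr − 2·1810/r² = 0 ⇒ r³ = 1810/(2π), so r ≈ 6.6044 and h = 2r ≈ 13.2088.
S''(r) = 4π + 4·1810/r³ > 0, so this is the minimum; S ≈ 822.1800.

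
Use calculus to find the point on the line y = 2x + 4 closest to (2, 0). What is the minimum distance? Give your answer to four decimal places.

Minimize D(x)^2 = (x - 2)^2 + (2x + 4)^2.
d/dx[D^2] = 2(x - 2) + 2·2·(2x + 4) = 0 ⇒ x = -6/5.
Then y = 8/5 and the distance is √(64/5) ≈ 3.5777.

3.5777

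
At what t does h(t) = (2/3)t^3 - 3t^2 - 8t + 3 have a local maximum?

h'(t) = 2t^2 - 6t - 8 = 0 at t = -1, 4.
Since h''(t) = 4t - 6, we get h''(-1) = -10 < 0 ⇒ local maximum; h''(4) = 10 > 0 ⇒ local minimum.
Thus h has its local maximum at t = -1, with value 22/3.

-1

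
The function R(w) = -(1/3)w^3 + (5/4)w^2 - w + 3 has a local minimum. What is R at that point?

R'(w) = -w^2 + (5/2)w - 1 = 0 at w = 1/2, 2.
R''(w) = -2w + 5/2. R''(1/2) = 3/2 > 0 ⇒ local minimum; R''(2) = -3/2 < 0 ⇒ local maximum.
Thus R has its local minimum at w = 1/2, with value 133/48.

133/48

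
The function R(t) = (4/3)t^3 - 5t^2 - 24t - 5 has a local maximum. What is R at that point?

R'(t) = 4t^2 - 10t - 24. Setting R'(t) = 0 gives t ∈ {-3/2, 4}.
Since R''(t) = 8t - 10, we get R''(-3/2) = -22 < 0 ⇒ local maximum; R''(4) = 22 > 0 ⇒ local minimum.
So the local maximum value is R(-3/2) = 61/4.

61/4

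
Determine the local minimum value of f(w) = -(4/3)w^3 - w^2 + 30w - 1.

f'(w) = -4w^2 - 2w + 30. Setting f'(w) = 0 gives w ∈ {-3, 5/2}.
Since f''(w) = -8w - 2, we get f''(-3) = 22 > 0 ⇒ local minimum; f''(5/2) = -22 < 0 ⇒ local maximum.
So the local minimum value is f(-3) = -64.

-64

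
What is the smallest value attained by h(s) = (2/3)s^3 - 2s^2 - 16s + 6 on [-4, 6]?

-142/3

Differentiating, h'(s) = 2s^2 - 4s - 16; which vanishes at s = -2 and s = 4.
Candidates: h(-4) = -14/3, h(-2) = 74/3, h(4) = -142/3, h(6) = -18.
The minimum over the interval is -142/3, attained at s = 4.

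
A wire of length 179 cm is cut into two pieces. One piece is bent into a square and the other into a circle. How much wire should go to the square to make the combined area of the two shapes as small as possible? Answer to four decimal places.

100.2577

Let x be the length used for the square. Square side x/4; circle radius (179−x)/(2π).
A(x) = (x/4)² + π·((179−x)/(2π))² = x²/16 + (179−x)²/(4π) for 0 ≤ x ≤ 179. A'(x) = x/8 − (179−x)/(2π) = 0 gives x = 4·179/(π+4) ≈ 100.2577.
A'' = 1/8 + 1/(2π) > 0, so this gives the minimum combined area; x ≈ 100.2577 cm to the square.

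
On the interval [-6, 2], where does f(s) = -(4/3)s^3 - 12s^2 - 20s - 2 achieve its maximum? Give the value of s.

The derivative is -4s^2 - 24s - 20, which vanishes at s = -5 and s = -1.
Candidates: f(-6) = -26, f(-5) = -106/3, f(-1) = 22/3, f(2) = -302/3.
So the maximum is f(-1) = 22/3.

-1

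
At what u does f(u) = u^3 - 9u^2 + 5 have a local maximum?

f'(u) = 3u^2 - 18u = 0 at u = 0, 6.
Second-derivative test with f''(u) = 6u - 18: f''(0) = -18 < 0 ⇒ local maximum; f''(6) = 18 > 0 ⇒ local minimum.
So the local maximum value is f(0) = 5.

0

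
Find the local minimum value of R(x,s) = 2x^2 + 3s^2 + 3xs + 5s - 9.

∂R/∂x = 4x + 3s = 0 and ∂R/∂s = 3x + 6s + 5 = 0, so (x, s) = (1, -4/3).
The Hessian has R_{xx} = 4, R_{ss} = 6, R_{xs} = 3, giving D = 15 > 0 with R_{xx} > 0, so the point is a local minimum.
R(1, -4/3) = -37/3.

-37/3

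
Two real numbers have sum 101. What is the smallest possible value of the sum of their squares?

10201/2

With a + b = 101, a^2 + b^2 = a^2 + (101 − a)^2.
The derivative 2a − 2(101 − a) = 4a − 202 vanishes at a = 101/2; second derivative 4 > 0, a minimum.
The minimum is 2·(101/2)^2 = 10201/2.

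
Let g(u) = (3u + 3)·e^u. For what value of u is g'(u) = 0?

-2

Differentiating with the product rule gives g'(u) = (3u + 6)·e^u. Since e^u > 0, the only critical point is u = -2.
g''(-2) has the same sign as 3 > 0, so this is a local minimum.
g(-2) = (-3)·e^(-2) ≈ -0.4060.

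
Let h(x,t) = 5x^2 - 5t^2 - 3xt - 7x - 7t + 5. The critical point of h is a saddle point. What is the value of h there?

∂h/∂x = 10x - 3t - 7 = 0 and ∂h/∂t = -3x - 10t - 7 = 0, so (x, t) = (49/109, -91/109).
The Hessian has h_{xx} = 10, h_{tt} = -10, h_{xt} = -3, giving D = -109 < 0, so the point is a saddle point.
h(49/109, -91/109) = 692/109.

692/109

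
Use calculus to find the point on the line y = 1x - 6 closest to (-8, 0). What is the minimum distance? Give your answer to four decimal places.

9.8995

Minimize D(x)^2 = (x + 8)^2 + (x - 6)^2.
d/dx[D^2] = 2(x + 8) + 2·1·(x - 6) = 0 ⇒ x = -1.
Then y = -7 and the distance is √(98) ≈ 9.8995.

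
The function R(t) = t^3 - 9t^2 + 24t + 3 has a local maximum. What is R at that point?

23

Critical points: R'(t) = 3t^2 - 18t + 24 vanishes at t = 2, 4.
R''(t) = 6t - 18. R''(2) = -6 < 0 ⇒ local maximum; R''(4) = 6 > 0 ⇒ local minimum.
So the local maximum value is R(2) = 23.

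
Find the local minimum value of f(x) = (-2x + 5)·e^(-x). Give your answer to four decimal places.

By the product rule, f'(x) = (2x - 7)·e^(-x). Since e^(-x) > 0, the only critical point is x = 7/2.
f''(7/2) has the same sign as 2 > 0, so this is a local minimum.
f(7/2) = (-2)·e^(-7/2) ≈ -0.0604.

-0.0604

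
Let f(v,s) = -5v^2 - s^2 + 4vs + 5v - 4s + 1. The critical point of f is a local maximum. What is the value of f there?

29/4

∂f/∂v = -10v + 4s + 5 = 0 and ∂f/∂s = 4v - 2s - 4 = 0, so (v, s) = (-3/2, -5).
The Hessian has f_{vv} = -10, f_{ss} = -2, f_{vs} = 4, giving D = 4 > 0 with f_{vv} < 0, so the point is a local maximum.
f(-3/2, -5) = 29/4.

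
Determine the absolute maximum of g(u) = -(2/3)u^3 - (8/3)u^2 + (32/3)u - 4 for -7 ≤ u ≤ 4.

g'(u) = -2u^2 - (16/3)u + 32/3, which vanishes at u = -4 and u = 4/3.
Candidates: g(-7) = 58/3,  g(-4) = -140/3,  g(4/3) = 316/81,  g(4) = -140/3.
So the maximum is g(-7) = 58/3.

58/3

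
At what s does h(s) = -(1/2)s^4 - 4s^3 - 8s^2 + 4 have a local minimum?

-2

h'(s) = -2s^3 - 12s^2 - 16s = 0 at s = -4, -2, 0.
h''(s) = -6s^2 - 24s - 16. h''(-4) = -16 < 0 ⇒ local maximum; h''(-2) = 8 > 0 ⇒ local minimum; h''(0) = -16 < 0 ⇒ local maximum.
The local minimum is h(-2) = -4.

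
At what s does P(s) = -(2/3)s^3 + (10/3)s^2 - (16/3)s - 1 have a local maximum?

2

P'(s) = -2s^2 + (20/3)s - 16/3. Setting P'(s) = 0 gives s ∈ {4/3, 2}.
Second-derivative test with P''(s) = -4s + 20/3: P''(4/3) = 4/3 > 0 ⇒ local minimum; P''(2) = -4/3 < 0 ⇒ local maximum.
Thus P has its local maximum at s = 2, with value -11/3.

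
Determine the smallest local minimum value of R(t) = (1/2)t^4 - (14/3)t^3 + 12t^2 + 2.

2

Critical points: R'(t) = 2t^3 - 14t^2 + 24t vanishes at t = 0, 3, 4.
Since R''(t) = 6t^2 - 28t + 24, we get R''(0) = 24 > 0 ⇒ local minimum; R''(3) = -6 < 0 ⇒ local maximum; R''(4) = 8 > 0 ⇒ local minimum.
So the smallest local minimum value is R(0) = 2.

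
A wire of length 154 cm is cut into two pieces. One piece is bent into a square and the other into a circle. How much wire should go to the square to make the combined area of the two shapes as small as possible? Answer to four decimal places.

86.2553

Let x be the length used for the square. Square side x/4; circle radius (154−x)/(2π).
A(x) = (x/4)² + π·((154−x)/(2π))² = x²/16 + (154−x)²/(4π) for 0 ≤ x ≤ 154. A'(x) = x/8 − (154−x)/(2π) = 0 gives x = 4·154/(π+4) ≈ 86.2553.
A'' = 1/8 + 1/(2π) > 0, so this gives the minimum combined area; x ≈ 86.2553 cm to the square.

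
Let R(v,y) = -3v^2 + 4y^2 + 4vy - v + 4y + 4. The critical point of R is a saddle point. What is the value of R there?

57/16

∂R/∂v = -6v + 4y - 1 = 0 and ∂R/∂y = 4v + 8y + 4 = 0, so (v, y) = (-3/8, -5/16).
The Hessian has R_{vv} = -6, R_{yy} = 8, R_{vy} = 4, giving D = -64 < 0, so the point is a saddle point.
R(-3/8, -5/16) = 57/16.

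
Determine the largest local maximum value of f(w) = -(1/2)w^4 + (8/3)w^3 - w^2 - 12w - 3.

29/6

Critical points: f'(w) = -2w^3 + 8w^2 - 2w - 12 vanishes at w = -1, 2, 3.
Second-derivative test with f''(w) = -6w^2 + 16w - 2: f''(-1) = -24 < 0 ⇒ local maximum; f''(2) = 6 > 0 ⇒ local minimum; f''(3) = -8 < 0 ⇒ local maximum.
Thus f has its largest local maximum at w = -1, with value 29/6.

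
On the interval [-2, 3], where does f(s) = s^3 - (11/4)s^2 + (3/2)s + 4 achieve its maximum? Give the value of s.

The derivative is 3s^2 - (11/2)s + 3/2, which vanishes at s = 1/3 and s = 3/2.
Evaluating at the critical points and endpoints: f(-2) = -18; f(1/3) = 457/108; f(3/2) = 55/16; f(3) = 43/4.
The maximum over the interval is 43/4, attained at s = 3.

3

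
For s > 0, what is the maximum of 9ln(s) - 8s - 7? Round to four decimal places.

g'(s) = 9/s − 8 = 0 gives s = 9/8.
g''(s) = -9/s², which is negative for s > 0, so this is a local maximum.
g(9/8) = 9·ln(9/8) - 9 - 7 ≈ -14.9400.

-14.9400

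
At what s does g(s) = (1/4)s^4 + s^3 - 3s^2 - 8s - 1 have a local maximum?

-1

Critical points: g'(s) = s^3 + 3s^2 - 6s - 8 vanishes at s = -4, -1, 2.
Since g''(s) = 3s^2 + 6s - 6, we get g''(-4) = 18 > 0 ⇒ local minimum; g''(-1) = -9 < 0 ⇒ local maximum; g''(2) = 18 > 0 ⇒ local minimum.
The local maximum is g(-1) = 13/4.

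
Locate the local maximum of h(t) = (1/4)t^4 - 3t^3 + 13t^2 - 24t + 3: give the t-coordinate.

h'(t) = t^3 - 9t^2 + 26t - 24 = 0 at t = 2, 3, 4.
Since h''(t) = 3t^2 - 18t + 26, we get h''(2) = 2 > 0 ⇒ local minimum; h''(3) = -1 < 0 ⇒ local maximum; h''(4) = 2 > 0 ⇒ local minimum.
Thus h has its local maximum at t = 3, with value -51/4.

3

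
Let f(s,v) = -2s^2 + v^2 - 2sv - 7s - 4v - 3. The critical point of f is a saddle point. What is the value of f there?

∂f/∂s = -4s - 2v - 7 = 0 and ∂f/∂v = -2s + 2v - 4 = 0, so (s, v) = (-11/6, 1/6).
The Hessian has f_{ss} = -4, f_{vv} = 2, f_{sv} = -2, giving D = -12 < 0, so the point is a saddle point.
f(-11/6, 1/6) = 37/12.

37/12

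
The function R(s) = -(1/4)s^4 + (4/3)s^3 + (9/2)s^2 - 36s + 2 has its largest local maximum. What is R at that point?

R'(s) = -s^3 + 4s^2 + 9s - 36 = 0 at s = -3, 3, 4.
R''(s) = -3s^2 + 8s + 9. R''(-3) = -42 < 0 ⇒ local maximum; R''(3) = 6 > 0 ⇒ local minimum; R''(4) = -7 < 0 ⇒ local maximum.
Thus R has its largest local maximum at s = -3, with value 377/4.

377/4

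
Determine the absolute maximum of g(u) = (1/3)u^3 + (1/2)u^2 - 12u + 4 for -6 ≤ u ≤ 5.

116/3

g'(u) = u^2 + u - 12, which vanishes at u = -4 and u = 3.
Evaluating at the critical points and endpoints: g(-6) = 22,  g(-4) = 116/3,  g(3) = -37/2,  g(5) = -11/6.
The maximum over the interval is 116/3, attained at u = -4.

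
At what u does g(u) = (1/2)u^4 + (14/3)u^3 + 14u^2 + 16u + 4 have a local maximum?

-2

Critical points: g'(u) = 2u^3 + 14u^2 + 28u + 16 vanishes at u = -4, -2, -1.
g''(u) = 6u^2 + 28u + 28. g''(-4) = 12 > 0 ⇒ local minimum; g''(-2) = -4 < 0 ⇒ local maximum; g''(-1) = 6 > 0 ⇒ local minimum.
The local maximum is g(-2) = -4/3.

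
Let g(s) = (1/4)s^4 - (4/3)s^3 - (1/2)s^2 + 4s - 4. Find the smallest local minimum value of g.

g'(s) = s^3 - 4s^2 - s + 4 = 0 at s = -1, 1, 4.
Second-derivative test with g''(s) = 3s^2 - 8s - 1: g''(-1) = 10 > 0 ⇒ local minimum; g''(1) = -6 < 0 ⇒ local maximum; g''(4) = 15 > 0 ⇒ local minimum.
So the smallest local minimum value is g(4) = -52/3.

-52/3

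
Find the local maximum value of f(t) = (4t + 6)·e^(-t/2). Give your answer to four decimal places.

6.2304

f'(t) = 4·e^(-t/2) + (4t + 6)·(-1/2)·e^(-t/2) = (-2t + 1)·e^(-t/2). Since e^(-t/2) > 0, the only critical point is t = 1/2.
f''(1/2) has the same sign as -2 < 0, so this is a local maximum.
f(1/2) = (8)·e^(-1/4) ≈ 6.2304.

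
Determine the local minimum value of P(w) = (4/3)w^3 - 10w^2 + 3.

-241/3

P'(w) = 4w^2 - 20w. Setting P'(w) = 0 gives w ∈ {0, 5}.
P''(w) = 8w - 20. P''(0) = -20 < 0 ⇒ local maximum; P''(5) = 20 > 0 ⇒ local minimum.
The local minimum is P(5) = -241/3.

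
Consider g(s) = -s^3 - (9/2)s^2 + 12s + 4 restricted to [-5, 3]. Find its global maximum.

g'(s) = -3s^2 - 9s + 12, which vanishes at s = -4 and s = 1.
Compare values at every candidate in [-5, 3]: g(-5) = -87/2; g(-4) = -52; g(1) = 21/2; g(3) = -55/2.
Hence the absolute maximum is 21/2 at s = 1.

21/2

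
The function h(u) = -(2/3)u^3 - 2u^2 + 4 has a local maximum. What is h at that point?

Critical points: h'(u) = -2u^2 - 4u vanishes at u = -2, 0.
h''(u) = -4u - 4. h''(-2) = 4 > 0 ⇒ local minimum; h''(0) = -4 < 0 ⇒ local maximum.
The local maximum is h(0) = 4.

4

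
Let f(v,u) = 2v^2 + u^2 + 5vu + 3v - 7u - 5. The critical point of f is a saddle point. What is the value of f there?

∂f/∂v = 4v + 5u + 3 = 0 and ∂f/∂u = 5v + 2u - 7 = 0, so (v, u) = (41/17, -43/17).
The Hessian has f_{vv} = 4, f_{uu} = 2, f_{vu} = 5, giving D = -17 < 0, so the point is a saddle point.
f(41/17, -43/17) = 127/17.

127/17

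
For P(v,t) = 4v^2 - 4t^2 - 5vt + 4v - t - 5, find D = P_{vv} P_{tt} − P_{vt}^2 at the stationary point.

-89

∂P/∂v = 8v - 5t + 4 = 0 and ∂P/∂t = -5v - 8t - 1 = 0, so (v, t) = (-37/89, 12/89).
The Hessian has P_{vv} = 8, P_{tt} = -8, P_{vt} = -5, giving D = -89 < 0, so the point is a saddle point.
D = (8)·(-8) − (-5)^2 = -89.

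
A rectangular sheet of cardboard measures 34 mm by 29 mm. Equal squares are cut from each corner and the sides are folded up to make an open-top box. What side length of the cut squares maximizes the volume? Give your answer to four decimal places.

With cut size x, the volume is V(x) = x(34 − 2x)(29 − 2x) for 0 < x < 14.5.
V'(x) = 12x^2 − 252x + 986. Setting V'(x) = 0 gives x ≈ 5.2006 (the root in (0, 14.5)).
V''(x) = 24x − 252 is negative there, so this is the maximum; V ≈ 2282.5920.

5.2006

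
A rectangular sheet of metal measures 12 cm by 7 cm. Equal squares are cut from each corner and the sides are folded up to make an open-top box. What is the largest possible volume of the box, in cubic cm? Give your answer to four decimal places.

54.1109

With cut size x, the volume is V(x) = x(12 − 2x)(7 − 2x) for 0 < x < 3.5.
V'(x) = 12x^2 − 76x + 84. Setting V'(x) = 0 gives x ≈ 1.4266 (the root in (0, 3.5)).
V''(x) = 24x − 76 is negative there, so this is the maximum; V ≈ 54.1109.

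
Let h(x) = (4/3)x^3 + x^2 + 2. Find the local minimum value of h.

2

Critical points: h'(x) = 4x^2 + 2x vanishes at x = -1/2, 0.
Second-derivative test with h''(x) = 8x + 2: h''(-1/2) = -2 < 0 ⇒ local maximum; h''(0) = 2 > 0 ⇒ local minimum.
The local minimum is h(0) = 2.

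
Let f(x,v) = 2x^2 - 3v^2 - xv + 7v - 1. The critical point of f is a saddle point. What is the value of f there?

73/25

∂f/∂x = 4x - v = 0 and ∂f/∂v = -x - 6v + 7 = 0, so (x, v) = (7/25, 28/25).
The Hessian has f_{xx} = 4, f_{vv} = -6, f_{xv} = -1, giving D = -25 < 0, so the point is a saddle point.
f(7/25, 28/25) = 73/25.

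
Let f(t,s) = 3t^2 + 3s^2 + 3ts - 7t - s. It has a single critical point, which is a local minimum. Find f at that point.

-43/9

∂f/∂t = 6t + 3s - 7 = 0 and ∂f/∂s = 3t + 6s - 1 = 0, so (t, s) = (13/9, -5/9).
The Hessian has f_{tt} = 6, f_{ss} = 6, f_{ts} = 3, giving D = 27 > 0 with f_{tt} > 0, so the point is a local minimum.
f(13/9, -5/9) = -43/9.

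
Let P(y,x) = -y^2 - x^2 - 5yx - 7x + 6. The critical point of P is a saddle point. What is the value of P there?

∂P/∂y = -2y - 5x = 0 and ∂P/∂x = -5y - 2x - 7 = 0, so (y, x) = (-5/3, 2/3).
The Hessian has P_{yy} = -2, P_{xx} = -2, P_{yx} = -5, giving D = -21 < 0, so the point is a saddle point.
P(-5/3, 2/3) = 11/3.

11/3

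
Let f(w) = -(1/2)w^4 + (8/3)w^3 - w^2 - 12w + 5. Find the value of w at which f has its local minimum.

f'(w) = -2w^3 + 8w^2 - 2w - 12. Setting f'(w) = 0 gives w ∈ {-1, 2, 3}.
Second-derivative test with f''(w) = -6w^2 + 16w - 2: f''(-1) = -24 < 0 ⇒ local maximum; f''(2) = 6 > 0 ⇒ local minimum; f''(3) = -8 < 0 ⇒ local maximum.
So the local minimum value is f(2) = -29/3.

2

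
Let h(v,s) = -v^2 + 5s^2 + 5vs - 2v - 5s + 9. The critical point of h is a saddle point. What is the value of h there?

70/9

∂h/∂v = -2v + 5s - 2 = 0 and ∂h/∂s = 5v + 10s - 5 = 0, so (v, s) = (1/9, 4/9).
The Hessian has h_{vv} = -2, h_{ss} = 10, h_{vs} = 5, giving D = -45 < 0, so the point is a saddle point.
h(1/9, 4/9) = 70/9.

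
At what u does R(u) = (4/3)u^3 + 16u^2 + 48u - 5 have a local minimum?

-2

R'(u) = 4u^2 + 32u + 48 = 0 at u = -6, -2.
Since R''(u) = 8u + 32, we get R''(-6) = -16 < 0 ⇒ local maximum; R''(-2) = 16 > 0 ⇒ local minimum.
The local minimum is R(-2) = -143/3.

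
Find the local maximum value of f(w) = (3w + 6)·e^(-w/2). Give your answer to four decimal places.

6.0000

Differentiating with the product rule gives f'(w) = (-(3/2)w)·e^(-w/2). Since e^(-w/2) > 0, the only critical point is w = 0.
f''(0) has the same sign as -3/2 < 0, so this is a local maximum.
f(0) = (6)·e^(0) ≈ 6.0000.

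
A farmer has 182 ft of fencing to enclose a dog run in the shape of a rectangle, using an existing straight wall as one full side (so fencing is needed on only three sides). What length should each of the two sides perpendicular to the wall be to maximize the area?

91/2

Let the sides perpendicular to the wall have length x and the parallel side y, so 2x + y = 182 and the area is A = xy = x(182 − 2x).
A'(x) = 182 − 4x = 0 gives x = 91/2, and A''(x) = −4 < 0 confirms a maximum.
Then y = 182 − 2·91/2 = 91 and A = 8281/2.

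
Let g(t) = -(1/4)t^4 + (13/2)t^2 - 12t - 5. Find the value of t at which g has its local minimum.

g'(t) = -t^3 + 13t - 12. Setting g'(t) = 0 gives t ∈ {-4, 1, 3}.
Second-derivative test with g''(t) = -3t^2 + 13: g''(-4) = -35 < 0 ⇒ local maximum; g''(1) = 10 > 0 ⇒ local minimum; g''(3) = -14 < 0 ⇒ local maximum.
The local minimum is g(1) = -43/4.

1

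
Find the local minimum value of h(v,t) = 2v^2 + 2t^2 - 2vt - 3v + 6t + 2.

∂h/∂v = 4v - 2t - 3 = 0 and ∂h/∂t = -2v + 4t + 6 = 0, so (v, t) = (0, -3/2).
The Hessian has h_{vv} = 4, h_{tt} = 4, h_{vt} = -2, giving D = 12 > 0 with h_{vv} > 0, so the point is a local minimum.
h(0, -3/2) = -5/2.

-5/2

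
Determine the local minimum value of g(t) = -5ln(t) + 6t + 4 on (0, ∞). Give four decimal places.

9.9116

g'(t) = -5/t + 6 = 0 gives t = 5/6.
g''(t) = 5/t², which is positive for t > 0, so this is a local minimum.
g(5/6) = -5·ln(5/6) + 5 + 4 ≈ 9.9116.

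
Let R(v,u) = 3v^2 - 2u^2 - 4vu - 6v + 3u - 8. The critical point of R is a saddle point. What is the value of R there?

-437/40

∂R/∂v = 6v - 4u - 6 = 0 and ∂R/∂u = -4v - 4u + 3 = 0, so (v, u) = (9/10, -3/20).
The Hessian has R_{vv} = 6, R_{uu} = -4, R_{vu} = -4, giving D = -40 < 0, so the point is a saddle point.
R(9/10, -3/20) = -437/40.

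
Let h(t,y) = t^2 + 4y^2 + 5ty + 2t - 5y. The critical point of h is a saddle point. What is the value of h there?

91/9

∂h/∂t = 2t + 5y + 2 = 0 and ∂h/∂y = 5t + 8y - 5 = 0, so (t, y) = (41/9, -20/9).
The Hessian has h_{tt} = 2, h_{yy} = 8, h_{ty} = 5, giving D = -9 < 0, so the point is a saddle point.
h(41/9, -20/9) = 91/9.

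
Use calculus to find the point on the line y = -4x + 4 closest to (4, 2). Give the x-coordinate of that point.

Minimize D(x)^2 = (x - 4)^2 + (-4x + 2)^2.
d/dx[D^2] = 2(x - 4) + 2·(-4)·(-4x + 2) = 0 ⇒ x = 12/17.
Then y = 20/17 and the distance is √(196/17) ≈ 3.3955.

12/17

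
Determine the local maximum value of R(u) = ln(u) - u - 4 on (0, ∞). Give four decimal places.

R'(u) = 1/u − 1 = 0 gives u = 1.
R''(u) = -1/u², which is negative for u > 0, so this is a local maximum.
R(1) = 1·ln(1) - 1 - 4 ≈ -5.0000.

-5.0000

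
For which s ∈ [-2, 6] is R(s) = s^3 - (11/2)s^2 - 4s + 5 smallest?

R'(s) = 3s^2 - 11s - 4, which vanishes at s = -1/3 and s = 4.
Compare values at every candidate in [-2, 6]: R(-2) = -17, R(-1/3) = 307/54, R(4) = -35, R(6) = -1.
Hence the absolute minimum is -35 at s = 4.

4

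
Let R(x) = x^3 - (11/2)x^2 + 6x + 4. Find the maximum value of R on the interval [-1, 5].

43/2

R'(x) = 3x^2 - 11x + 6, which vanishes at x = 2/3 and x = 3.
Evaluating at the critical points and endpoints: R(-1) = -17/2,  R(2/3) = 158/27,  R(3) = -1/2,  R(5) = 43/2.
The maximum over the interval is 43/2, attained at x = 5.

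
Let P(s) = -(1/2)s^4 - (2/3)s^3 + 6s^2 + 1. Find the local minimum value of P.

1

P'(s) = -2s^3 - 2s^2 + 12s. Setting P'(s) = 0 gives s ∈ {-3, 0, 2}.
Since P''(s) = -6s^2 - 4s + 12, we get P''(-3) = -30 < 0 ⇒ local maximum; P''(0) = 12 > 0 ⇒ local minimum; P''(2) = -20 < 0 ⇒ local maximum.
So the local minimum value is P(0) = 1.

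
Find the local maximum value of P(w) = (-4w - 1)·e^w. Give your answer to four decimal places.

By the product rule, P'(w) = (-4w - 5)·e^w. Since e^w > 0, the only critical point is w = -5/4.
P''(-5/4) has the same sign as -4 < 0, so this is a local maximum.
P(-5/4) = (4)·e^(-5/4) ≈ 1.1460.

1.1460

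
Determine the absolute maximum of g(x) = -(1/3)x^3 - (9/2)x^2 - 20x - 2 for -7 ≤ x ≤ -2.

191/6

g'(x) = -x^2 - 9x - 20, which vanishes at x = -5 and x = -4.
Candidates: g(-7) = 191/6,  g(-5) = 163/6,  g(-4) = 82/3,  g(-2) = 68/3.
So the maximum is g(-7) = 191/6.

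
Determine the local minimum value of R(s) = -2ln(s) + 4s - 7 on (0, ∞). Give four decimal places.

-3.6137

R'(s) = -2/s + 4 = 0 gives s = 1/2.
R''(s) = 2/s², which is positive for s > 0, so this is a local minimum.
R(1/2) = -2·ln(1/2) + 2 - 7 ≈ -3.6137.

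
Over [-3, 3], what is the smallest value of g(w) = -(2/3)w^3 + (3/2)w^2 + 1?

Differentiating, g'(w) = -2w^2 + 3w; which vanishes at w = 0 and w = 3/2.
Evaluating at the critical points and endpoints: g(-3) = 65/2, g(0) = 1, g(3/2) = 17/8, g(3) = -7/2.
So the minimum is g(3) = -7/2.

-7/2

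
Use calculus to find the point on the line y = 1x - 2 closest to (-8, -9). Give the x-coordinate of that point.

Minimize D(x)^2 = (x + 8)^2 + (x + 7)^2.
d/dx[D^2] = 2(x + 8) + 2·1·(x + 7) = 0 ⇒ x = -15/2.
Then y = -19/2 and the distance is √(1/2) ≈ 0.7071.

-15/2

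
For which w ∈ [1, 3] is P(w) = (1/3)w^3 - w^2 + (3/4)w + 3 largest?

3

P'(w) = w^2 - 2w + 3/4, whose only zero in [1, 3] is w = 3/2.
Evaluating at the critical points and endpoints: P(1) = 37/12,  P(3/2) = 3,  P(3) = 21/4.
Hence the absolute maximum is 21/4 at w = 3.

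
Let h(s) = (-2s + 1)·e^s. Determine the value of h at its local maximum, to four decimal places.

1.2131

By the product rule, h'(s) = (-2s - 1)·e^s. Since e^s > 0, the only critical point is s = -1/2.
h''(-1/2) has the same sign as -2 < 0, so this is a local maximum.
h(-1/2) = (2)·e^(-1/2) ≈ 1.2131.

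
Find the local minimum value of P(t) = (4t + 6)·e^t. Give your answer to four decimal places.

P'(t) = 4·e^t + (4t + 6)·1·e^t = (4t + 10)·e^t. Since e^t > 0, the only critical point is t = -5/2.
P''(-5/2) has the same sign as 4 > 0, so this is a local minimum.
P(-5/2) = (-4)·e^(-5/2) ≈ -0.3283.

-0.3283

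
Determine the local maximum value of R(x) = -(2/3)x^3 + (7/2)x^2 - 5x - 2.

-73/24

Critical points: R'(x) = -2x^2 + 7x - 5 vanishes at x = 1, 5/2.
Second-derivative test with R''(x) = -4x + 7: R''(1) = 3 > 0 ⇒ local minimum; R''(5/2) = -3 < 0 ⇒ local maximum.
So the local maximum value is R(5/2) = -73/24.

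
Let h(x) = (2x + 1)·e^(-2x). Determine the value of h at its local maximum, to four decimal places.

h'(x) = 2·e^(-2x) + (2x + 1)·(-2)·e^(-2x) = (-4x)·e^(-2x). Since e^(-2x) > 0, the only critical point is x = 0.
h''(0) has the same sign as -4 < 0, so this is a local maximum.
h(0) = (1)·e^(0) ≈ 1.0000.

1.0000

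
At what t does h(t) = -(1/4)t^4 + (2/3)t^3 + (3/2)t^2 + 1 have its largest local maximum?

3

h'(t) = -t^3 + 2t^2 + 3t. Setting h'(t) = 0 gives t ∈ {-1, 0, 3}.
Since h''(t) = -3t^2 + 4t + 3, we get h''(-1) = -4 < 0 ⇒ local maximum; h''(0) = 3 > 0 ⇒ local minimum; h''(3) = -12 < 0 ⇒ local maximum.
Thus h has its largest local maximum at t = 3, with value 49/4.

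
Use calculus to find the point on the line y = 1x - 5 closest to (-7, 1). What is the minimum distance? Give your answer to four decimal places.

9.1924

Minimize D(x)^2 = (x + 7)^2 + (x - 6)^2.
d/dx[D^2] = 2(x + 7) + 2·1·(x - 6) = 0 ⇒ x = -1/2.
Then y = -11/2 and the distance is √(169/2) ≈ 9.1924.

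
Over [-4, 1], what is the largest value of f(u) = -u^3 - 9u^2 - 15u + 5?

12

Differentiating, f'(u) = -3u^2 - 18u - 15; whose only zero in [-4, 1] is u = -1.
Candidates: f(-4) = -15; f(-1) = 12; f(1) = -20.
So the maximum is f(-1) = 12.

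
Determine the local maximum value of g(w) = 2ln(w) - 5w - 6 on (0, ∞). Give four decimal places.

-9.8326

g'(w) = 2/w − 5 = 0 gives w = 2/5.
g''(w) = -2/w², which is negative for w > 0, so this is a local maximum.
g(2/5) = 2·ln(2/5) - 2 - 6 ≈ -9.8326.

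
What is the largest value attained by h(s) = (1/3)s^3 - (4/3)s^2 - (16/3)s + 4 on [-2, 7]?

Differentiating, h'(s) = s^2 - (8/3)s - 16/3; which vanishes at s = -4/3 and s = 4.
Evaluating at the critical points and endpoints: h(-2) = 20/3,  h(-4/3) = 644/81,  h(4) = -52/3,  h(7) = 47/3.
The maximum over the interval is 47/3, attained at s = 7.

47/3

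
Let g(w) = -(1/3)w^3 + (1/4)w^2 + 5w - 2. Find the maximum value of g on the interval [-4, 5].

The derivative is -w^2 + (1/2)w + 5, which vanishes at w = -2 and w = 5/2.
Compare values at every candidate in [-4, 5]: g(-4) = 10/3; g(-2) = -25/3; g(5/2) = 329/48; g(5) = -149/12.
So the maximum is g(5/2) = 329/48.

329/48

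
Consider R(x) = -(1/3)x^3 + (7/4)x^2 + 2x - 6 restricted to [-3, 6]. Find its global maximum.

R'(x) = -x^2 + (7/2)x + 2, which vanishes at x = -1/2 and x = 4.
Compare values at every candidate in [-3, 6]: R(-3) = 51/4,  R(-1/2) = -313/48,  R(4) = 26/3,  R(6) = -3.
Hence the absolute maximum is 51/4 at x = -3.

51/4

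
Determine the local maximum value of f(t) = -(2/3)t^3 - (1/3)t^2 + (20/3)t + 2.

737/81

f'(t) = -2t^2 - (2/3)t + 20/3. Setting f'(t) = 0 gives t ∈ {-2, 5/3}.
Since f''(t) = -4t - 2/3, we get f''(-2) = 22/3 > 0 ⇒ local minimum; f''(5/3) = -22/3 < 0 ⇒ local maximum.
So the local maximum value is f(5/3) = 737/81.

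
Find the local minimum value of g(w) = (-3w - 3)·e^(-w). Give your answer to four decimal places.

By the product rule, g'(w) = (3w)·e^(-w). Since e^(-w) > 0, the only critical point is w = 0.
g''(0) has the same sign as 3 > 0, so this is a local minimum.
g(0) = (-3)·e^(0) ≈ -3.0000.

-3.0000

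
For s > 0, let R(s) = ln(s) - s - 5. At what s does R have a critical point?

R'(s) = 1/s − 1 = 0 gives s = 1.
R''(s) = -1/s², which is negative for s > 0, so this is a local maximum.
R(1) = 1·ln(1) - 1 - 5 ≈ -6.0000.

1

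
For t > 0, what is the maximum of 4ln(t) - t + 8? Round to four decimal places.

f'(t) = 4/t − 1 = 0 gives t = 4.
f''(t) = -4/t², which is negative for t > 0, so this is a local maximum.
f(4) = 4·ln(4) - 4 + 8 ≈ 9.5452.

9.5452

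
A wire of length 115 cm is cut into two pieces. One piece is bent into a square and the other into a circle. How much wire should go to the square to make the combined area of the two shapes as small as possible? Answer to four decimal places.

Let x be the length used for the square. Square side x/4; circle radius (115−x)/(2π).
A(x) = (x/4)² + π·((115−x)/(2π))² = x²/16 + (115−x)²/(4π) for 0 ≤ x ≤ 115. A'(x) = x/8 − (115−x)/(2π) = 0 gives x = 4·115/(π+4) ≈ 64.4114.
A'' = 1/8 + 1/(2π) > 0, so this gives the minimum combined area; x ≈ 64.4114 cm to the square.

64.4114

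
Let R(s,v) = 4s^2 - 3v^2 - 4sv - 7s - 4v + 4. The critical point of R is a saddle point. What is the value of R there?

285/64

∂R/∂s = 8s - 4v - 7 = 0 and ∂R/∂v = -4s - 6v - 4 = 0, so (s, v) = (13/32, -15/16).
The Hessian has R_{ss} = 8, R_{vv} = -6, R_{sv} = -4, giving D = -64 < 0, so the point is a saddle point.
R(13/32, -15/16) = 285/64.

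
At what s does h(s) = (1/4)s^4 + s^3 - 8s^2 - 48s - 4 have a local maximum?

-3

h'(s) = s^3 + 3s^2 - 16s - 48. Setting h'(s) = 0 gives s ∈ {-4, -3, 4}.
h''(s) = 3s^2 + 6s - 16. h''(-4) = 8 > 0 ⇒ local minimum; h''(-3) = -7 < 0 ⇒ local maximum; h''(4) = 56 > 0 ⇒ local minimum.
Thus h has its local maximum at s = -3, with value 245/4.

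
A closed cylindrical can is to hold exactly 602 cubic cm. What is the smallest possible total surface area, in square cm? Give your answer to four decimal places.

394.6804

With radius r and height h, πr²h = 602 so h = 602/(πr²), and S(r) = 2πr² + 2πrh = 2πr² + 2·602/r.
S'(r) = 4πr − 2·602/r² = 0 ⇒ r³ = 602/(2π), so r ≈ 4.5759 and h = 2r ≈ 9.1517.
S''(r) = 4π + 4·602/r³ > 0, so this is the minimum; S ≈ 394.6804.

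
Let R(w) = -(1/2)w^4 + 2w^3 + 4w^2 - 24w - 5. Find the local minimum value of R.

-29

R'(w) = -2w^3 + 6w^2 + 8w - 24 = 0 at w = -2, 2, 3.
Since R''(w) = -6w^2 + 12w + 8, we get R''(-2) = -40 < 0 ⇒ local maximum; R''(2) = 8 > 0 ⇒ local minimum; R''(3) = -10 < 0 ⇒ local maximum.
Thus R has its local minimum at w = 2, with value -29.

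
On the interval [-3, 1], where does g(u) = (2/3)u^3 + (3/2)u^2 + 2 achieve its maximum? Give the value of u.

Differentiating, g'(u) = 2u^2 + 3u; which vanishes at u = -3/2 and u = 0.
Compare values at every candidate in [-3, 1]: g(-3) = -5/2, g(-3/2) = 25/8, g(0) = 2, g(1) = 25/6.
Hence the absolute maximum is 25/6 at u = 1.

1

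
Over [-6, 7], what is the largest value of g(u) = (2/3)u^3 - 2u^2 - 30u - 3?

The derivative is 2u^2 - 4u - 30, which vanishes at u = -3 and u = 5.
Compare values at every candidate in [-6, 7]: g(-6) = -39, g(-3) = 51, g(5) = -359/3, g(7) = -247/3.
The maximum over the interval is 51, attained at u = -3.

51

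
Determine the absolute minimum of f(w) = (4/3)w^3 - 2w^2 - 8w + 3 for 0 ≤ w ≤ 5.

f'(w) = 4w^2 - 4w - 8, whose only zero in [0, 5] is w = 2.
Evaluating at the critical points and endpoints: f(0) = 3,  f(2) = -31/3,  f(5) = 239/3.
So the minimum is f(2) = -31/3.

-31/3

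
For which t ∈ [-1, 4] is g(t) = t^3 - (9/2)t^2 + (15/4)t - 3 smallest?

g'(t) = 3t^2 - 9t + 15/4, which vanishes at t = 1/2 and t = 5/2.
Candidates: g(-1) = -49/4,  g(1/2) = -17/8,  g(5/2) = -49/8,  g(4) = 4.
So the minimum is g(-1) = -49/4.

-1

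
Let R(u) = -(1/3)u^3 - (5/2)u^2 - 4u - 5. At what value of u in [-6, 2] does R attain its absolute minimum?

R'(u) = -u^2 - 5u - 4, which vanishes at u = -4 and u = -1.
Evaluating at the critical points and endpoints: R(-6) = 1,  R(-4) = -23/3,  R(-1) = -19/6,  R(2) = -77/3.
So the minimum is R(2) = -77/3.

2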